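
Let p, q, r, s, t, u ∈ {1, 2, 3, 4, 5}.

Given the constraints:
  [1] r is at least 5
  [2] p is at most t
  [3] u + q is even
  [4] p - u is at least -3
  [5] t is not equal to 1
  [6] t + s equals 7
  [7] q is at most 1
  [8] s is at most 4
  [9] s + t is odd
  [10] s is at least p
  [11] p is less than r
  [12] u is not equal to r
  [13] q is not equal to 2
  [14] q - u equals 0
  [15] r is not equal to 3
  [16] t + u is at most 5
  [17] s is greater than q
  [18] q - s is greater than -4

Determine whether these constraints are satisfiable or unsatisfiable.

Satisfiable

The assignment p = 1, q = 1, r = 5, s = 4, t = 3, u = 1 works:
  constraint 4 holds since p - u = 0.
  constraint 6 holds since t + s = 7.
  constraint 14 holds since q - u = 0.
The rest check out directly.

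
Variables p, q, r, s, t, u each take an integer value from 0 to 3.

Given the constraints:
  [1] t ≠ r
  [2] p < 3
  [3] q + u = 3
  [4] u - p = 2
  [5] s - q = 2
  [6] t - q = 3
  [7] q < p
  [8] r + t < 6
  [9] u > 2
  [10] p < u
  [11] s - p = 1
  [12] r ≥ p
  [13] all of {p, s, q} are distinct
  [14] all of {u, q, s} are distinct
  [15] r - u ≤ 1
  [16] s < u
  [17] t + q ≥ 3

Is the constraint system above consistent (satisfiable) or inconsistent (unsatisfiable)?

Satisfiable

Setting (p, q, r, s, t, u) = (1, 0, 2, 2, 3, 3) satisfies everything: constraint 3: q + u = 3; constraint 4: u - p = 2; constraint 5: s - q = 2, and the others follow.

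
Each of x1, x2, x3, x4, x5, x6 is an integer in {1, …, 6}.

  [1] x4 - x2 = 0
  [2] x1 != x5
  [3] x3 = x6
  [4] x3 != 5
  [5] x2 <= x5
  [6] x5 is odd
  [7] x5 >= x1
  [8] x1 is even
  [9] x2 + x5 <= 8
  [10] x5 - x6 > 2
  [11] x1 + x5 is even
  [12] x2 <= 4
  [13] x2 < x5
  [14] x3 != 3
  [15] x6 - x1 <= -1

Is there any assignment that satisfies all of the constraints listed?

Constraint 8 makes x1 even and constraint 6 makes x5 odd, so x1 + x5 must be odd. Constraint 11 says x1 + x5 is even — contradiction.

Unsatisfiable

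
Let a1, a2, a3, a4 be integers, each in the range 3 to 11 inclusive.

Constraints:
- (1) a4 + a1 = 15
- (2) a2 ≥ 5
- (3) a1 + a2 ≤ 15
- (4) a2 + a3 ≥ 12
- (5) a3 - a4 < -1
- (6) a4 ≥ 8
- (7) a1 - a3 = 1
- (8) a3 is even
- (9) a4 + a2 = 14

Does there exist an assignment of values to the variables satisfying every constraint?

Satisfiable

Take a1 = 7, a2 = 6, a3 = 6, a4 = 8. Then constraint 1: a4 + a1 = 15; constraint 3: a1 + a2 = 13, and every other listed constraint is also met.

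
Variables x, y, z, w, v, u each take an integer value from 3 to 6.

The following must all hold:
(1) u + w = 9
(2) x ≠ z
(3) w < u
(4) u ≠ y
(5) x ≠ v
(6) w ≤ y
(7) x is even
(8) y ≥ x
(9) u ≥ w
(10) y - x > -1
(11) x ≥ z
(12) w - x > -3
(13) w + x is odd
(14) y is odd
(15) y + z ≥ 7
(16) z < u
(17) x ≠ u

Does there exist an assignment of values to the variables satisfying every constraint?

One satisfying assignment is x = 4, y = 5, z = 3, w = 3, v = 6, u = 6.
For the less obvious constraints — constraint 1: u + w = 9; constraint 10: y - x = 1; constraint 12: w - x = -1 — and the others hold by inspection.

Satisfiable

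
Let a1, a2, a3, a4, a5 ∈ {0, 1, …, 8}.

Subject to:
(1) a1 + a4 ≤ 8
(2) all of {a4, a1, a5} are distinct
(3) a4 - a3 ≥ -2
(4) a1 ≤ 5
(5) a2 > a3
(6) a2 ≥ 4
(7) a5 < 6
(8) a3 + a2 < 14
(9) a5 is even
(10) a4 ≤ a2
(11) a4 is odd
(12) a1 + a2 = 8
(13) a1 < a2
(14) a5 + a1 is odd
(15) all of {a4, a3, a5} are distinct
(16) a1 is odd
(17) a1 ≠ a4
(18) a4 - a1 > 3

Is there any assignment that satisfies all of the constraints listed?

One satisfying assignment is a1 = 1, a2 = 7, a3 = 6, a4 = 7, a5 = 4.
For the less obvious constraints — constraint 1: a1 + a4 = 8; constraint 3: a4 - a3 = 1; constraint 8: a3 + a2 = 13 — and the others hold by inspection.

Satisfiable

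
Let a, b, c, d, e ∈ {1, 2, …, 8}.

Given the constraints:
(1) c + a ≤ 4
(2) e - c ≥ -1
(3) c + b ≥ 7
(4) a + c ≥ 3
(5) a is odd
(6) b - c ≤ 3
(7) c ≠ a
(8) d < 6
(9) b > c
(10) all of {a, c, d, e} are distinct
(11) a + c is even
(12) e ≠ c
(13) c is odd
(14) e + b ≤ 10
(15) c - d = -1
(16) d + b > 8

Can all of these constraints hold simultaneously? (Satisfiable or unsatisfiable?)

Satisfiable

The assignment a = 1, b = 5, c = 3, d = 4, e = 5 works:
  constraint 1 holds since c + a = 4.
  constraint 2 holds since e - c = 2.
  constraint 3 holds since c + b = 8.
The rest check out directly.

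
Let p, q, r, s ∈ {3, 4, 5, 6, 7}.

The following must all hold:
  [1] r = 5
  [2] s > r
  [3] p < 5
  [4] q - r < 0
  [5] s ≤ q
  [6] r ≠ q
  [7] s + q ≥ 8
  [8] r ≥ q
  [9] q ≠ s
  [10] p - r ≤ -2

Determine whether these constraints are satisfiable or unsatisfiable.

Unsatisfiable

Constraints 2, 4, and 5 give r < s, s ≤ q, q < r. Chaining: r < s ≤ q < r, which forces r < r — impossible.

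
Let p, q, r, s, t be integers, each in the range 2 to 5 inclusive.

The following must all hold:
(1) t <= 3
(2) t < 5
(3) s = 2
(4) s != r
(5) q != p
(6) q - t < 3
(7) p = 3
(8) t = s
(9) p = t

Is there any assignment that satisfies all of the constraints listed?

Unsatisfiable

Constraint 7 fixes p = 3 and constraint 3 fixes s = 2. Constraints 8 and 9 give p = t = s, so p = s. But 3 ≠ 2 — contradiction.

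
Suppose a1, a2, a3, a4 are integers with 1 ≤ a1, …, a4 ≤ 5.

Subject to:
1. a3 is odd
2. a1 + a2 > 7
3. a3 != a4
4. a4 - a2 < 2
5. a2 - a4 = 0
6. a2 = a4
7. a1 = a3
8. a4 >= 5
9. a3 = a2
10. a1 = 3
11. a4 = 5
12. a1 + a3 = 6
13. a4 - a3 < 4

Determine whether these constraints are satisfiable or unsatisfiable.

Unsatisfiable

Constraint 10 fixes a1 = 3 and constraint 11 fixes a4 = 5. Constraints 6, 7, and 9 give a1 = a3 = a2 = a4, so a1 = a4. But 3 ≠ 5 — contradiction.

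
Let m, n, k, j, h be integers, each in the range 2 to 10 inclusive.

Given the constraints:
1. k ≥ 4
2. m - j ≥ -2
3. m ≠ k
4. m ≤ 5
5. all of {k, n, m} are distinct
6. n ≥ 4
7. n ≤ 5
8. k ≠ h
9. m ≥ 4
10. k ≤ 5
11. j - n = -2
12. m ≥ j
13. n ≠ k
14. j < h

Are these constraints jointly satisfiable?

Unsatisfiable

Constraints 1, 4, 6, 7, 9, and 10 confine each of k, n, m to the 2 values {4, 5}.
Constraint 5 requires all 3 of them to be distinct, but only 2 values are available — impossible by the pigeonhole principle.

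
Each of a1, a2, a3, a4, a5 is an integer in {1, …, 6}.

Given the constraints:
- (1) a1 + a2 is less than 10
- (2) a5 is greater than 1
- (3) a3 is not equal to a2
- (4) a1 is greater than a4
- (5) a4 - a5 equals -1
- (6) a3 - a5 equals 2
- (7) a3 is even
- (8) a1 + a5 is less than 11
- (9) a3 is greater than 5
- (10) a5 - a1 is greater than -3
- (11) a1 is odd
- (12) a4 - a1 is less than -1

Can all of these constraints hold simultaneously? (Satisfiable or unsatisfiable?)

One satisfying assignment is a1 = 5, a2 = 2, a3 = 6, a4 = 3, a5 = 4.
For the less obvious constraints — constraint 1: a1 + a2 = 7; constraint 5: a4 - a5 = -1 — and the others hold by inspection.

Satisfiable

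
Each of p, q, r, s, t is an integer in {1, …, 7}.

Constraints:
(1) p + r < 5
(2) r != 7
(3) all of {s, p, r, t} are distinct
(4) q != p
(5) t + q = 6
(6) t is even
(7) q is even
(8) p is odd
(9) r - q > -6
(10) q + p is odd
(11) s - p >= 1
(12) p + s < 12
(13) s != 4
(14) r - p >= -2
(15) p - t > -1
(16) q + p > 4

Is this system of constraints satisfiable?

Satisfiable

Take p = 3, q = 4, r = 1, s = 7, t = 2. Then constraint 1: p + r = 4; constraint 5: t + q = 6; constraint 9: r - q = -3, and every other listed constraint is also met.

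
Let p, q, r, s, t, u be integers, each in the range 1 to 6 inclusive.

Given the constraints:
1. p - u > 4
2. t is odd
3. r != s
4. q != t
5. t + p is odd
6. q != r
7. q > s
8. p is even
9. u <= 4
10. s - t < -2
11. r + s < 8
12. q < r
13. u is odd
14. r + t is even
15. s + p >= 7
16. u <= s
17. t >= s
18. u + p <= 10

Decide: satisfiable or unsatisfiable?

Try p = 6, q = 2, r = 5, s = 1, t = 5, u = 1.
Check constraint 1: p - u = 5; constraint 10: s - t = -4; constraint 11: r + s = 6. The remaining constraints are straightforward to verify.

Satisfiable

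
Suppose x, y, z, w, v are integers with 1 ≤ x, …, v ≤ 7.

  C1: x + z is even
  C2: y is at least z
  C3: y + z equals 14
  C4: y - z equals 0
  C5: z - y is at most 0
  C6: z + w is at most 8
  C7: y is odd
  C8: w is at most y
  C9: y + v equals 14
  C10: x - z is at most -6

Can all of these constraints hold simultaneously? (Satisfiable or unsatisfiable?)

Try x = 1, y = 7, z = 7, w = 1, v = 7.
Check constraint 3: y + z = 14; constraint 4: y - z = 0; constraint 5: z - y = 0. The remaining constraints are straightforward to verify.

Satisfiable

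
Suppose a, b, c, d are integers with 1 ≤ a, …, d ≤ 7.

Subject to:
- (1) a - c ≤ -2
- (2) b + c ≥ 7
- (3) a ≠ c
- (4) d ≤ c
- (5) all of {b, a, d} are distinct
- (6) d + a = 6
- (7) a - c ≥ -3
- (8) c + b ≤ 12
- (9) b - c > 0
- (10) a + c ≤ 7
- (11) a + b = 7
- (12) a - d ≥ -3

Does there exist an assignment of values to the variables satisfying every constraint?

One satisfying assignment is a = 2, b = 5, c = 4, d = 4.
For the less obvious constraints — constraint 1: a - c = -2; constraint 2: b + c = 9 — and the others hold by inspection.

Satisfiable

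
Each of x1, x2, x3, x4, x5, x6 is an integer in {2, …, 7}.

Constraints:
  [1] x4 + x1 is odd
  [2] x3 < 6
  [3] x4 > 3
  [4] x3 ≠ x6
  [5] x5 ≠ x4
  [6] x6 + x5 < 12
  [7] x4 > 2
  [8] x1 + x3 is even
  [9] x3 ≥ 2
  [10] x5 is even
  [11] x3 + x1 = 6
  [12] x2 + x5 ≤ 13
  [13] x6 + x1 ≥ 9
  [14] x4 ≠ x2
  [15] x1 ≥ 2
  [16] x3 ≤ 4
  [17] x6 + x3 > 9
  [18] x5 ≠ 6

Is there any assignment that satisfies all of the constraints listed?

Satisfiable

Take x1 = 3, x2 = 7, x3 = 3, x4 = 6, x5 = 4, x6 = 7. Then constraint 6: x6 + x5 = 11; constraint 11: x3 + x1 = 6, and every other listed constraint is also met.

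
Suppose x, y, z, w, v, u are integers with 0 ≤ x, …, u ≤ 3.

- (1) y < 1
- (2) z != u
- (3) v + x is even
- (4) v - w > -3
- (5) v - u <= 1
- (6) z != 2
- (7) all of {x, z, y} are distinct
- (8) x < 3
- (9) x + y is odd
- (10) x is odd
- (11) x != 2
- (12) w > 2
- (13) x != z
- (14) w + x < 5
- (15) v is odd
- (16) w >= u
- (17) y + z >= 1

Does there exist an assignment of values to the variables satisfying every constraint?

Satisfiable

Try x = 1, y = 0, z = 3, w = 3, v = 1, u = 2.
Check constraint 4: v - w = -2; constraint 5: v - u = -1. The remaining constraints are straightforward to verify.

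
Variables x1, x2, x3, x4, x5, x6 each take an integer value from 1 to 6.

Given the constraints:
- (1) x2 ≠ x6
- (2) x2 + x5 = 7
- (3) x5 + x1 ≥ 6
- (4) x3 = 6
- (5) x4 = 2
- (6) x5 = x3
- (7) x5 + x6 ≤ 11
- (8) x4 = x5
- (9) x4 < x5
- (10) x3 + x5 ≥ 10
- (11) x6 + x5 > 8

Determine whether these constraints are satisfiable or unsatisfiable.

Constraint 5 fixes x4 = 2 and constraint 4 fixes x3 = 6. Constraints 6 and 8 give x4 = x5 = x3, so x4 = x3. But 2 ≠ 6 — contradiction.

Unsatisfiable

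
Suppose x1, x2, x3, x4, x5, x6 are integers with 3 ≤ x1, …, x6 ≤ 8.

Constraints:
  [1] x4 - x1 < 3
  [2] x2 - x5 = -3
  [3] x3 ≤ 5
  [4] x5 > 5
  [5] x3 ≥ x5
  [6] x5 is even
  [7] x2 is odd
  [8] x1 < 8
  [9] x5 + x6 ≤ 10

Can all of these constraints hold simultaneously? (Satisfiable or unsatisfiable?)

From constraint 4: x5 ≥ 6. From constraints 3 and 5: x5 ≤ x3 and x3 ≤ 5, so x5 ≤ 5. But 5 < 6, so no value of x5 works.

Unsatisfiable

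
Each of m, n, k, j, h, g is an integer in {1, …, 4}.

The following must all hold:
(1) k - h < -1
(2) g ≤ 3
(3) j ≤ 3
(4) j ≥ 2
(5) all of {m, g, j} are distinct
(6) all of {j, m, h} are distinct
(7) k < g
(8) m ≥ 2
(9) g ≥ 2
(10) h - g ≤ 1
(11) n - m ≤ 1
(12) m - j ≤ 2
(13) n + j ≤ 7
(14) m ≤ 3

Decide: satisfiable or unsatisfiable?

Unsatisfiable

Constraints 2, 3, 4, 8, 9, and 14 confine each of m, g, j to the 2 values {2, 3}.
Constraint 5 requires all 3 of them to be distinct, but only 2 values are available — impossible by the pigeonhole principle.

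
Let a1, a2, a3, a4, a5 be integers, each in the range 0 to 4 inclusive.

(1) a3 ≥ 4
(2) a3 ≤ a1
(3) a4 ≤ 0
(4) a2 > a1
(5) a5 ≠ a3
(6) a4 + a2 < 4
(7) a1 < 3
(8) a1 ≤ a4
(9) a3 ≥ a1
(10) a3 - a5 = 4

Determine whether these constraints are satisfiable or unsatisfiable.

Unsatisfiable

From constraints 1 and 2: a1 ≥ a3 and a3 ≥ 4, so a1 ≥ 4. From constraints 3 and 8: a1 ≤ a4 and a4 ≤ 0, so a1 ≤ 0. But 0 < 4, so no value of a1 works.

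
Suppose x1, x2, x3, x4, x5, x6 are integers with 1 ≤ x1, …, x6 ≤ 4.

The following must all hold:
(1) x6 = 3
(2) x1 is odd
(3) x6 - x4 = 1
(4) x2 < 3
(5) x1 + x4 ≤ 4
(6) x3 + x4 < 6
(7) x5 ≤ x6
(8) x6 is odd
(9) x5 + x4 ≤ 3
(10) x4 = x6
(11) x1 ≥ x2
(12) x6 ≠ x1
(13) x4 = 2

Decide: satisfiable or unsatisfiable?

Constraint 13 fixes x4 = 2 and constraint 1 fixes x6 = 3, but constraint 10 requires x4 = x6. Since 2 ≠ 3, contradiction.

Unsatisfiable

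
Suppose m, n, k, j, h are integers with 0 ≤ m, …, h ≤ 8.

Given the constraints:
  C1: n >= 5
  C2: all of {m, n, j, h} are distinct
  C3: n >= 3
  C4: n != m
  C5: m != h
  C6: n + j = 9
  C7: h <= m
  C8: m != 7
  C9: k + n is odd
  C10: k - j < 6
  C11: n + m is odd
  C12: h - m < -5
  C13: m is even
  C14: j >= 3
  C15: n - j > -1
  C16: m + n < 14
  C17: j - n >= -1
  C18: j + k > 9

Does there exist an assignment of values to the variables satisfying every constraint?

Setting (m, n, k, j, h) = (8, 5, 8, 4, 0) satisfies everything: constraint 6: n + j = 9; constraint 10: k - j = 4; constraint 12: h - m = -8, and the others follow.

Satisfiable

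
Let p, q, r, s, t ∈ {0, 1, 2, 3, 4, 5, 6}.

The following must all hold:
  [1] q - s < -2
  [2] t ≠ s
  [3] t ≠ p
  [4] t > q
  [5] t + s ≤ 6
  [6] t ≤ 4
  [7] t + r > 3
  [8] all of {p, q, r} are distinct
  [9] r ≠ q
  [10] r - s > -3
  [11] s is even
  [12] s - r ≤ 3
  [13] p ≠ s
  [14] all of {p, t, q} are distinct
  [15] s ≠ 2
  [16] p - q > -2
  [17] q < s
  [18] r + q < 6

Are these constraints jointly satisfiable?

Try p = 0, q = 1, r = 4, s = 4, t = 2.
Check constraint 1: q - s = -3; constraint 5: t + s = 6; constraint 7: t + r = 6. The remaining constraints are straightforward to verify.

Satisfiable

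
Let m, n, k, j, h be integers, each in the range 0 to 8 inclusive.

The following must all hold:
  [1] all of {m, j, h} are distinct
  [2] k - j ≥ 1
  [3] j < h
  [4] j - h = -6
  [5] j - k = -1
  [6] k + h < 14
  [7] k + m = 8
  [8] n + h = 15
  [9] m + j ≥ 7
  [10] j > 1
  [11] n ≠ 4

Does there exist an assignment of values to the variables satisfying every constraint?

The assignment m = 5, n = 7, k = 3, j = 2, h = 8 works:
  constraint 2 holds since k - j = 1.
  constraint 4 holds since j - h = -6.
  constraint 5 holds since j - k = -1.
The rest check out directly.

Satisfiable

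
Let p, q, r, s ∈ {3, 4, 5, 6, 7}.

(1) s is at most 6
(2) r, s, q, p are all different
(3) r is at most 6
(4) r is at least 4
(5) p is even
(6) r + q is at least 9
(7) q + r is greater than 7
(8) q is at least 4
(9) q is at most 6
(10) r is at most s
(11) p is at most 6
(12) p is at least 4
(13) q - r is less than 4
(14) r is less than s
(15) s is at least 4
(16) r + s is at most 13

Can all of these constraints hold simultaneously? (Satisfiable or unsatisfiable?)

Unsatisfiable

Constraints 1, 3, 4, 8, 9, 11, 12, and 15 confine each of r, s, q, p to the 3 values {4, …, 6}.
Constraint 2 requires all 4 of them to be distinct, but only 3 values are available — impossible by the pigeonhole principle.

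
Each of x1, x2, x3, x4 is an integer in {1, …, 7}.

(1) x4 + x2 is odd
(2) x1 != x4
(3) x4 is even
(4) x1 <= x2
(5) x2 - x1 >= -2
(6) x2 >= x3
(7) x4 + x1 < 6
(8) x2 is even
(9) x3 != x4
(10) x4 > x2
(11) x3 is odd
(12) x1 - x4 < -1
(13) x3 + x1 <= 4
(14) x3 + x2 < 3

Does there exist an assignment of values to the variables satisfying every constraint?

Unsatisfiable

Constraint 3 makes x4 even and constraint 8 makes x2 even, so x4 + x2 must be even. Constraint 1 says x4 + x2 is odd — contradiction.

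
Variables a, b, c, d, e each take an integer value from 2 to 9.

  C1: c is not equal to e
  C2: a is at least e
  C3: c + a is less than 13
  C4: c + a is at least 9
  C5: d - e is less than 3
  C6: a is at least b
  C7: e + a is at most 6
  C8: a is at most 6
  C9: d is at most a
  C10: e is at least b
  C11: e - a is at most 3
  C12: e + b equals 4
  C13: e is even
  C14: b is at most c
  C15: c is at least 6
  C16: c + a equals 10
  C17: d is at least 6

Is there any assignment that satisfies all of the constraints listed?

From constraint 15: c ≥ 6. From constraints 9 and 17: a ≥ d ≥ 6. Hence c + a ≥ 12. But constraint 16 requires c + a = 10, and 10 < 12. Contradiction.

Unsatisfiable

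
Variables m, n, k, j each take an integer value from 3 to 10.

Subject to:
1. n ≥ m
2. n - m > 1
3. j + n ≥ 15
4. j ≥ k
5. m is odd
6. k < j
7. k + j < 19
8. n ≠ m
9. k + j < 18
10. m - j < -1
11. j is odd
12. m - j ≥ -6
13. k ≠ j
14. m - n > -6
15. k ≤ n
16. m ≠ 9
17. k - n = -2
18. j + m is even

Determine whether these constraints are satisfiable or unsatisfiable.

One satisfying assignment is m = 5, n = 9, k = 7, j = 9.
For the less obvious constraints — constraint 2: n - m = 4; constraint 3: j + n = 18; constraint 7: k + j = 16 — and the others hold by inspection.

Satisfiable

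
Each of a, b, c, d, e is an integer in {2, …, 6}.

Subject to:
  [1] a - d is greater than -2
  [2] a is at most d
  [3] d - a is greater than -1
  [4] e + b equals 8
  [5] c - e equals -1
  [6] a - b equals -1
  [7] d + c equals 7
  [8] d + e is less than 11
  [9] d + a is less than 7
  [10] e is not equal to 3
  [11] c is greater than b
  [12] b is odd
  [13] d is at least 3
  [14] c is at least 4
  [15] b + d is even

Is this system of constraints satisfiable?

Satisfiable

The assignment a = 2, b = 3, c = 4, d = 3, e = 5 works:
  constraint 1 holds since a - d = -1.
  constraint 3 holds since d - a = 1.
The rest check out directly.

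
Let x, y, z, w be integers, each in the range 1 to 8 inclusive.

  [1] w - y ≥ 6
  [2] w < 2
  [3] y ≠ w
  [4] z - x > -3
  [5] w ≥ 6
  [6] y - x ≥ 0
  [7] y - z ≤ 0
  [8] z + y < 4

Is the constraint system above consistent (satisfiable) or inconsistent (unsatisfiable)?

Unsatisfiable

From constraint 5: w ≥ 6. From constraint 2: w ≤ 1. But 1 < 6, so no value of w works.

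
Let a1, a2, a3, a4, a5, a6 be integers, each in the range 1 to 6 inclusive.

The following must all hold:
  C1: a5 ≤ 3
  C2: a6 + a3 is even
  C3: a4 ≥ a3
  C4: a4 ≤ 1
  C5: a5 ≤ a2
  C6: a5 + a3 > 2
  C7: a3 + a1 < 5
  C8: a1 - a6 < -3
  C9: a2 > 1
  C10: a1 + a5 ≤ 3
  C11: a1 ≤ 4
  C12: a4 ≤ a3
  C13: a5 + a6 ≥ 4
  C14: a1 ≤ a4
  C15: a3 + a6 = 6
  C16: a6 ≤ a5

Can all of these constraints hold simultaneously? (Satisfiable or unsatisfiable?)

Unsatisfiable

From constraints 3 and 4: a3 ≤ a4 ≤ 1. From constraints 1 and 16: a6 ≤ a5 ≤ 3. Hence a3 + a6 ≤ 4. But constraint 15 requires a3 + a6 = 6, and 6 > 4. Contradiction.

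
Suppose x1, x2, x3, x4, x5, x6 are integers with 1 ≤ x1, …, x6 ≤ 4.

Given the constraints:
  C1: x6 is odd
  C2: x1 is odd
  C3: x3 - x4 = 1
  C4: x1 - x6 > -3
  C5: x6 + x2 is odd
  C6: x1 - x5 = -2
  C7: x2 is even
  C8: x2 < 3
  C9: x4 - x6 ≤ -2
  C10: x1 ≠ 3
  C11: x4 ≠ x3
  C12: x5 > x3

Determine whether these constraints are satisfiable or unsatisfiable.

One satisfying assignment is x1 = 1, x2 = 2, x3 = 2, x4 = 1, x5 = 3, x6 = 3.
For the less obvious constraints — constraint 3: x3 - x4 = 1; constraint 4: x1 - x6 = -2; constraint 6: x1 - x5 = -2 — and the others hold by inspection.

Satisfiable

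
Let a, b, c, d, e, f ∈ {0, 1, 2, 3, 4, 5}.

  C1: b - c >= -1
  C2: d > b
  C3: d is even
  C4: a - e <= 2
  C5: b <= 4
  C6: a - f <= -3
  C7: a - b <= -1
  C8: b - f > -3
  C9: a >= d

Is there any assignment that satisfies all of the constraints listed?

Unsatisfiable

Constraints 2, 7, and 9 give b < d, d ≤ a, a < b. Chaining: b < d ≤ a < b, which forces b < b — impossible.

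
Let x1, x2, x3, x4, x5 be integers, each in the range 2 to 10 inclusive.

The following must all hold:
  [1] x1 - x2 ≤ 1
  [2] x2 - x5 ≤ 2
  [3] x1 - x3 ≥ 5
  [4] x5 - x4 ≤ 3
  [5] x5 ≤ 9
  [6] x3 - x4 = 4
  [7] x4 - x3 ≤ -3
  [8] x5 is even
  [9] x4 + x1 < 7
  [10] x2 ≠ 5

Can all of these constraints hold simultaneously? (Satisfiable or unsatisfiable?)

Constraints 1, 2, 3, 4, and 7 give x1 − x3 ≥ 5, x3 − x4 ≥ 3, x4 − x5 ≥ -3, x5 − x2 ≥ -2, x2 − x1 ≥ -1.
Adding all 5 inequalities: the left sides telescope to 0, and the right sides sum to 5 + 3 + (-3) + (-2) + (-1) = 2. So 0 ≥ 2, which is false.

Unsatisfiable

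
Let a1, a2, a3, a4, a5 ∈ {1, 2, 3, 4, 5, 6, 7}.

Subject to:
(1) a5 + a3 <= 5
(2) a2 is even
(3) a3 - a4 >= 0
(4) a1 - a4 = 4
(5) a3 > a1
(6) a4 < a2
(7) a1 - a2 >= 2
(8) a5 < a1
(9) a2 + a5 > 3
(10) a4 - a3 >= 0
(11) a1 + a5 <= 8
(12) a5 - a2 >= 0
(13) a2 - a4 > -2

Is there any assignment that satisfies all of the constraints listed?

Constraints 5, 6, 8, 10, and 12 give a2 ≤ a5, a5 < a1, a1 < a3, a3 ≤ a4, a4 < a2. Chaining: a2 ≤ a5 < a1 < a3 ≤ a4 < a2, which forces a2 < a2 — impossible.

Unsatisfiable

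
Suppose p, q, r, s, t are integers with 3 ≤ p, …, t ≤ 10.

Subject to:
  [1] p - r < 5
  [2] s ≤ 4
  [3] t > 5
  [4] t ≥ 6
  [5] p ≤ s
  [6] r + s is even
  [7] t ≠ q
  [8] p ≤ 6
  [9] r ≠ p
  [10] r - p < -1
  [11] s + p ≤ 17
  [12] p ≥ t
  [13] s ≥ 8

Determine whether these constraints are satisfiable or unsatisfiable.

Unsatisfiable

From constraints 4 and 12: p ≥ t and t ≥ 6, so p ≥ 6. From constraints 2 and 5: p ≤ s and s ≤ 4, so p ≤ 4. But 4 < 6, so no value of p works.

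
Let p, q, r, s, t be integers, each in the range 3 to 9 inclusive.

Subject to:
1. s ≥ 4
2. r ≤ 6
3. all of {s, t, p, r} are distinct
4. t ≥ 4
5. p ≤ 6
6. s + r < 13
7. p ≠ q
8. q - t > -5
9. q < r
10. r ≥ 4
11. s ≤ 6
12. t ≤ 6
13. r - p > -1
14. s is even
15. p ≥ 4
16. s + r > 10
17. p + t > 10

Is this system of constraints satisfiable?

Constraints 1, 2, 4, 5, 10, 11, 12, and 15 confine each of s, t, p, r to the 3 values {4, …, 6}.
Constraint 3 requires all 4 of them to be distinct, but only 3 values are available — impossible by the pigeonhole principle.

Unsatisfiable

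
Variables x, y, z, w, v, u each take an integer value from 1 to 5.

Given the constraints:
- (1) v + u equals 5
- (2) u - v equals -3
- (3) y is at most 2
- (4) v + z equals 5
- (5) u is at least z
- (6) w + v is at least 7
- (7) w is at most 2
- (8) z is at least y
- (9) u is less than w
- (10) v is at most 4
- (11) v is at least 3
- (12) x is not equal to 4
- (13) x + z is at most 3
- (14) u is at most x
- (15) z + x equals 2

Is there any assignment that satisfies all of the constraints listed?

Unsatisfiable

From constraint 7: w ≤ 2. From constraint 10: v ≤ 4. Hence w + v ≤ 6. But constraint 6 requires w + v ≥ 7, and 7 > 6. Contradiction.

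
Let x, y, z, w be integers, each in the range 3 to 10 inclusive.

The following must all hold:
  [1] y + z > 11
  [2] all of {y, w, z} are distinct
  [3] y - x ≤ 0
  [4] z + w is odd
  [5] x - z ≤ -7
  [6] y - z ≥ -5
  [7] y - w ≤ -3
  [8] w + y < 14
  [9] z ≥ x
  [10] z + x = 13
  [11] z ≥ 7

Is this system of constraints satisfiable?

Constraints 3, 5, and 6 give x − y ≥ 0, y − z ≥ -5, z − x ≥ 7.
Adding all 3 inequalities: the left sides telescope to 0, and the right sides sum to 0 + (-5) + 7 = 2. So 0 ≥ 2, which is false.

Unsatisfiable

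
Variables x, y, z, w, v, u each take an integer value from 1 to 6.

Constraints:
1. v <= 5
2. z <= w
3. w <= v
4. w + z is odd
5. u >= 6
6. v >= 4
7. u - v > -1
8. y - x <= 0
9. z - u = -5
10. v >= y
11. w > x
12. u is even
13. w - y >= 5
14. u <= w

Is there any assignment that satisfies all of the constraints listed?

Unsatisfiable

From constraints 5 and 14: w ≥ u and u ≥ 6, so w ≥ 6. From constraints 1 and 3: w ≤ v and v ≤ 5, so w ≤ 5. But 5 < 6, so no value of w works.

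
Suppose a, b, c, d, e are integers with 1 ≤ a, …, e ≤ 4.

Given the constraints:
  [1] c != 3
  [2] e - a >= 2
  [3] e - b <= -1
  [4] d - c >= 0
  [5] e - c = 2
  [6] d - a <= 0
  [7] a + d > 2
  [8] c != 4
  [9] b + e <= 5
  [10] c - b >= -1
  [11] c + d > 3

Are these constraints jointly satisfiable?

Constraints 2, 3, 4, 6, and 10 give e − a ≥ 2, a − d ≥ 0, d − c ≥ 0, c − b ≥ -1, b − e ≥ 1.
Adding all 5 inequalities: the left sides telescope to 0, and the right sides sum to 2 + 0 + 0 + (-1) + 1 = 2. So 0 ≥ 2, which is false.

Unsatisfiable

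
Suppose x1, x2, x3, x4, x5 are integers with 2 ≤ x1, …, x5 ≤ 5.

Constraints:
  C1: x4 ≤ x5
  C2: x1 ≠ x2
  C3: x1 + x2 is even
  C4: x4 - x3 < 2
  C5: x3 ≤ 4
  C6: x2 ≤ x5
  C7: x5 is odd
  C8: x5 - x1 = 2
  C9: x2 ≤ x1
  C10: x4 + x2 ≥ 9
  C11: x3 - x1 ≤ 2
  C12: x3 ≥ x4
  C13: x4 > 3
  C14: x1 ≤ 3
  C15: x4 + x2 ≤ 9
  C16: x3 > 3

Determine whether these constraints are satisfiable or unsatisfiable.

Unsatisfiable

From constraints 5 and 12: x4 ≤ x3 ≤ 4. From constraints 9 and 14: x2 ≤ x1 ≤ 3. Hence x4 + x2 ≤ 7. But constraint 10 requires x4 + x2 ≥ 9, and 9 > 7. Contradiction.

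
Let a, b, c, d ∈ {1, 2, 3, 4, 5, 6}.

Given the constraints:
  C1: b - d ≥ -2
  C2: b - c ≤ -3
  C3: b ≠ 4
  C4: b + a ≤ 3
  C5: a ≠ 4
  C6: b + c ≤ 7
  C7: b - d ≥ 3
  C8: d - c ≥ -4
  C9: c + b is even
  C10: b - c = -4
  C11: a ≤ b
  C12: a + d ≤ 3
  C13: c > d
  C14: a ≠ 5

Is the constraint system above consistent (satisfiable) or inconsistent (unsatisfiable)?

Unsatisfiable

Constraints 2, 7, and 8 give d − c ≥ -4, c − b ≥ 3, b − d ≥ 3.
Adding all 3 inequalities: the left sides telescope to 0, and the right sides sum to (-4) + 3 + 3 = 2. So 0 ≥ 2, which is false.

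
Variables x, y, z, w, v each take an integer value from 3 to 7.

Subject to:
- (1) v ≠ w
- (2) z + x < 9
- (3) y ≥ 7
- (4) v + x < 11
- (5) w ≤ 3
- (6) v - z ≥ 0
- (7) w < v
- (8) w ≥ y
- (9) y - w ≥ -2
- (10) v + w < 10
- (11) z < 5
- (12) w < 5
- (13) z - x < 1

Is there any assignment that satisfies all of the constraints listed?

Unsatisfiable

From constraints 3 and 8: w ≥ y and y ≥ 7, so w ≥ 7. From constraint 5: w ≤ 3. But 3 < 7, so no value of w works.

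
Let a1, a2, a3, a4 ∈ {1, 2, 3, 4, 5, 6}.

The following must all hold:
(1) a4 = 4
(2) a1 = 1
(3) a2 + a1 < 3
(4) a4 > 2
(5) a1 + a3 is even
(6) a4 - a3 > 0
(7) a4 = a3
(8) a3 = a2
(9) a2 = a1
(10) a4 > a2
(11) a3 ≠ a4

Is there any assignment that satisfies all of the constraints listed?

Unsatisfiable

Constraint 1 fixes a4 = 4 and constraint 2 fixes a1 = 1. Constraints 7, 8, and 9 give a4 = a3 = a2 = a1, so a4 = a1. But 4 ≠ 1 — contradiction.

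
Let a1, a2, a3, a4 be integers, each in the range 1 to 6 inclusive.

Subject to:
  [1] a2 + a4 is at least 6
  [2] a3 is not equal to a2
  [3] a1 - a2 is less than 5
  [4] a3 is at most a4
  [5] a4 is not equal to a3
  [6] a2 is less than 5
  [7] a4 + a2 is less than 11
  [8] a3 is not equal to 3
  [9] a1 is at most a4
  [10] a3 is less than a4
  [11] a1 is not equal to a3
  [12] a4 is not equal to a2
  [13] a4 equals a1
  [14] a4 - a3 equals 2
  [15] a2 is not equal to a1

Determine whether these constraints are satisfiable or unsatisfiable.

Satisfiable

Try a1 = 6, a2 = 2, a3 = 4, a4 = 6.
Check constraint 1: a2 + a4 = 8; constraint 3: a1 - a2 = 4. The remaining constraints are straightforward to verify.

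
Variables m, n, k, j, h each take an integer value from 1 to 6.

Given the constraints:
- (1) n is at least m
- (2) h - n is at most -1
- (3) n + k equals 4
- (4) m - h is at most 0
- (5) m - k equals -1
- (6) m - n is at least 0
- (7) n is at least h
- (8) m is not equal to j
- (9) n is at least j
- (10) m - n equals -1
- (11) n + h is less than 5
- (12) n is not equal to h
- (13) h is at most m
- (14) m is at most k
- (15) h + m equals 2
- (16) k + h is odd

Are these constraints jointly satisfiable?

Unsatisfiable

Constraints 2, 4, and 6 give h − m ≥ 0, m − n ≥ 0, n − h ≥ 1.
Adding all 3 inequalities: the left sides telescope to 0, and the right sides sum to 0 + 0 + 1 = 1. So 0 ≥ 1, which is false.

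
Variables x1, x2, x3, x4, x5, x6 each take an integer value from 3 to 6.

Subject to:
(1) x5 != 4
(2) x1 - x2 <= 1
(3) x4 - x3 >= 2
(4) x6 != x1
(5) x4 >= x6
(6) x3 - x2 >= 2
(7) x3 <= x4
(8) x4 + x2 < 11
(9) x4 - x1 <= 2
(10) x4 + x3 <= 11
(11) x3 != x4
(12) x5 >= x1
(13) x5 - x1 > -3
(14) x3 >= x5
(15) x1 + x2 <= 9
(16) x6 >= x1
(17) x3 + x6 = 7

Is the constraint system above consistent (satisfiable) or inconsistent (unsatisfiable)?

Constraints 2, 3, 6, and 9 give x2 − x1 ≥ -1, x1 − x4 ≥ -2, x4 − x3 ≥ 2, x3 − x2 ≥ 2.
Adding all 4 inequalities: the left sides telescope to 0, and the right sides sum to (-1) + (-2) + 2 + 2 = 1. So 0 ≥ 1, which is false.

Unsatisfiable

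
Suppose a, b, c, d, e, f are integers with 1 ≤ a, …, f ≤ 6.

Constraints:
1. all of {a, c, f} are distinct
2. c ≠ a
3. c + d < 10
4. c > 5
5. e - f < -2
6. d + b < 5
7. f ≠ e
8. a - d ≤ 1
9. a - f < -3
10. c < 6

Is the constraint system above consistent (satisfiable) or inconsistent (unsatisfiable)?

From constraint 4: c ≥ 6. From constraint 10: c ≤ 5. But 5 < 6, so no value of c works.

Unsatisfiable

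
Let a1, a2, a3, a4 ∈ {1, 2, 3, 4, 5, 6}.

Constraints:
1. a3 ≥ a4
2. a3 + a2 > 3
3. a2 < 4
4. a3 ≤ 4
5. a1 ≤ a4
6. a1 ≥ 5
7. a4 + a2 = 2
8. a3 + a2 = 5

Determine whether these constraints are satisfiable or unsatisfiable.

From constraints 5 and 6: a4 ≥ a1 and a1 ≥ 5, so a4 ≥ 5. From constraints 1 and 4: a4 ≤ a3 and a3 ≤ 4, so a4 ≤ 4. But 4 < 5, so no value of a4 works.

Unsatisfiable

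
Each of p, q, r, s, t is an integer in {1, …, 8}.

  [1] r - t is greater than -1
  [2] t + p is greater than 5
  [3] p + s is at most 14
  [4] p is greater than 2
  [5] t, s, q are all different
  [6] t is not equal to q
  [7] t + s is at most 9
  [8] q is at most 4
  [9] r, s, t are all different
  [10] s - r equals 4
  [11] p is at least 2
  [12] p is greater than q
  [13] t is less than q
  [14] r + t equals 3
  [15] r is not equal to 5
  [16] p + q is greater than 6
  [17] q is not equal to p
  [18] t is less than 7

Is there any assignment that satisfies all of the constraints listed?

Satisfiable

Take p = 6, q = 2, r = 2, s = 6, t = 1. Then constraint 1: r - t = 1; constraint 2: t + p = 7, and every other listed constraint is also met.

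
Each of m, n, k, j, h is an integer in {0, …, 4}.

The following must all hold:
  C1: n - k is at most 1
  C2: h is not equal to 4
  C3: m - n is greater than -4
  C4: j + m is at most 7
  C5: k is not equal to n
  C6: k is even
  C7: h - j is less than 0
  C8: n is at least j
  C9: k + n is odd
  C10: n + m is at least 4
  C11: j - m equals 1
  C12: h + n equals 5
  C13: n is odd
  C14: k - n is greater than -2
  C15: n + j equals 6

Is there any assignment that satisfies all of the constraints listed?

Satisfiable

Try m = 2, n = 3, k = 4, j = 3, h = 2.
Check constraint 1: n - k = -1; constraint 3: m - n = -1. The remaining constraints are straightforward to verify.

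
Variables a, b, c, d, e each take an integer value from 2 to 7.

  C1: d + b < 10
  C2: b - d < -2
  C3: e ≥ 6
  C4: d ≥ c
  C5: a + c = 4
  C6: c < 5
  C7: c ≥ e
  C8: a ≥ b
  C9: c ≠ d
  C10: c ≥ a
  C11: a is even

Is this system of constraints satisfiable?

From constraints 3 and 7: c ≥ e and e ≥ 6, so c ≥ 6. From constraint 6: c ≤ 4. But 4 < 6, so no value of c works.

Unsatisfiable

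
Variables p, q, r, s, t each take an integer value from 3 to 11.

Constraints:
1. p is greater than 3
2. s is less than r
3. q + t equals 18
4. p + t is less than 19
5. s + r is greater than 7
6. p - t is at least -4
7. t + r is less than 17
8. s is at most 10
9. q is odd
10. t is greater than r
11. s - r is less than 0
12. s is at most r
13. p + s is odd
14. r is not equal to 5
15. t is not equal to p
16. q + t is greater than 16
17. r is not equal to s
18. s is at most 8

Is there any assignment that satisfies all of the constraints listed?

Satisfiable

Take p = 8, q = 9, r = 6, s = 3, t = 9. Then constraint 3: q + t = 18; constraint 4: p + t = 17, and every other listed constraint is also met.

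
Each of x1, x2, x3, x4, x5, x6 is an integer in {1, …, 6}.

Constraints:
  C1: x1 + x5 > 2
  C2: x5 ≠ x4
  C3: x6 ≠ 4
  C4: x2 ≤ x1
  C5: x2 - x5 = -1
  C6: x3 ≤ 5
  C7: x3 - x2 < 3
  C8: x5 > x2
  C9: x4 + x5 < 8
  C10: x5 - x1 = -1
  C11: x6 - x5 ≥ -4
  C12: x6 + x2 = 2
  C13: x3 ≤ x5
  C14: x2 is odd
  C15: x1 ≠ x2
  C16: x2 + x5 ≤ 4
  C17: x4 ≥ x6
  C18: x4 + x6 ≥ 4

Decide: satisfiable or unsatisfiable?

Try x1 = 3, x2 = 1, x3 = 2, x4 = 3, x5 = 2, x6 = 1.
Check constraint 1: x1 + x5 = 5; constraint 5: x2 - x5 = -1. The remaining constraints are straightforward to verify.

Satisfiable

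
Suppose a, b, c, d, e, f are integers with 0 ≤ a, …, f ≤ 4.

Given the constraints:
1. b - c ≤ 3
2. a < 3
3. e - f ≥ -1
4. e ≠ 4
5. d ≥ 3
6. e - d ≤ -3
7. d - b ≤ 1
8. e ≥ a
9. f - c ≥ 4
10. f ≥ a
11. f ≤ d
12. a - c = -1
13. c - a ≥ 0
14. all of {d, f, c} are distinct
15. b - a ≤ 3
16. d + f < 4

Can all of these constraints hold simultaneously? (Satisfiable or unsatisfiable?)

Unsatisfiable

Constraints 3, 6, 7, 9, 13, and 15 give c − a ≥ 0, a − b ≥ -3, b − d ≥ -1, d − e ≥ 3, e − f ≥ -1, f − c ≥ 4.
Adding all 6 inequalities: the left sides telescope to 0, and the right sides sum to 0 + (-3) + (-1) + 3 + (-1) + 4 = 2. So 0 ≥ 2, which is false.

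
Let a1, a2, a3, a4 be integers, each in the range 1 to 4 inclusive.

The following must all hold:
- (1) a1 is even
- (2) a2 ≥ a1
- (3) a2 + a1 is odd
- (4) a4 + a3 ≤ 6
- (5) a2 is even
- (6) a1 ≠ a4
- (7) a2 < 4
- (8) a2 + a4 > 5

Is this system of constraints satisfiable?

Unsatisfiable

Constraint 5 makes a2 even and constraint 1 makes a1 even, so a2 + a1 must be even. Constraint 3 says a2 + a1 is odd — contradiction.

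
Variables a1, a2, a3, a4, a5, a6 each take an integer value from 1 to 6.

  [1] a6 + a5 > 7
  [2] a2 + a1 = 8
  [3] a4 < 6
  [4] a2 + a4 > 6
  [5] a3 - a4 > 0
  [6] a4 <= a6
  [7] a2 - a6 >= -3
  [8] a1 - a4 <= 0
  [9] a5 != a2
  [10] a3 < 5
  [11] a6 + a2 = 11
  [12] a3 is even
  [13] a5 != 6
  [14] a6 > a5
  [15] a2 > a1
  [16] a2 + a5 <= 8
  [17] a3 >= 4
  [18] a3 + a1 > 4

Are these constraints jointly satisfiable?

Satisfiable

Try a1 = 3, a2 = 5, a3 = 4, a4 = 3, a5 = 2, a6 = 6.
Check constraint 1: a6 + a5 = 8; constraint 2: a2 + a1 = 8; constraint 4: a2 + a4 = 8. The remaining constraints are straightforward to verify.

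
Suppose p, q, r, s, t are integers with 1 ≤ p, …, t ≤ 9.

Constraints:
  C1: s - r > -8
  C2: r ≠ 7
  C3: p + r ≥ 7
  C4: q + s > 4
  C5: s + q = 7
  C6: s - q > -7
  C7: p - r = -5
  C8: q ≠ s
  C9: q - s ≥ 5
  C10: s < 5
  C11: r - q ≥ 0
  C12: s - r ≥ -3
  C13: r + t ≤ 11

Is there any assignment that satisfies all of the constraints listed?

Unsatisfiable

Constraints 9, 11, and 12 give s − r ≥ -3, r − q ≥ 0, q − s ≥ 5.
Adding all 3 inequalities: the left sides telescope to 0, and the right sides sum to (-3) + 0 + 5 = 2. So 0 ≥ 2, which is false.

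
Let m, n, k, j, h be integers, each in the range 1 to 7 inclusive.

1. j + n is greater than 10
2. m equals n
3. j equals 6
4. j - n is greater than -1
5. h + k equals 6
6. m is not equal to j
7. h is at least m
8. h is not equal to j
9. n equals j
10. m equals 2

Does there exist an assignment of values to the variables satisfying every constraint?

Unsatisfiable

Constraint 10 fixes m = 2 and constraint 3 fixes j = 6. Constraints 2 and 9 give m = n = j, so m = j. But 2 ≠ 6 — contradiction.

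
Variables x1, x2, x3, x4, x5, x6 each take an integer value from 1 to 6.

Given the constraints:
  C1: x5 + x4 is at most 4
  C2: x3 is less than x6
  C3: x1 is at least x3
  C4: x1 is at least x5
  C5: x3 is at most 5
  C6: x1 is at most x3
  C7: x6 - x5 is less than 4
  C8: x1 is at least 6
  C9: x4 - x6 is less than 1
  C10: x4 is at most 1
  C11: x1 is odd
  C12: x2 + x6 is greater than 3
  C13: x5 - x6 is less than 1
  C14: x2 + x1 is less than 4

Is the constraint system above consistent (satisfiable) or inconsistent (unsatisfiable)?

Unsatisfiable

From constraint 8: x1 ≥ 6. From constraints 5 and 6: x1 ≤ x3 and x3 ≤ 5, so x1 ≤ 5. But 5 < 6, so no value of x1 works.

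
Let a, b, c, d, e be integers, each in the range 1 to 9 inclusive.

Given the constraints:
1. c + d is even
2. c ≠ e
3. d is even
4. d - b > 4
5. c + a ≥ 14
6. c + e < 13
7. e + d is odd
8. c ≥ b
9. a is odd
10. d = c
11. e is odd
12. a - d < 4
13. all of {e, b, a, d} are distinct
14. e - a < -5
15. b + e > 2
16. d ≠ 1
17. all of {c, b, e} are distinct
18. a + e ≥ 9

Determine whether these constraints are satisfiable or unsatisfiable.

Satisfiable

The assignment a = 9, b = 2, c = 8, d = 8, e = 3 works:
  constraint 4 holds since d - b = 6.
  constraint 5 holds since c + a = 17.
  constraint 6 holds since c + e = 11.
The rest check out directly.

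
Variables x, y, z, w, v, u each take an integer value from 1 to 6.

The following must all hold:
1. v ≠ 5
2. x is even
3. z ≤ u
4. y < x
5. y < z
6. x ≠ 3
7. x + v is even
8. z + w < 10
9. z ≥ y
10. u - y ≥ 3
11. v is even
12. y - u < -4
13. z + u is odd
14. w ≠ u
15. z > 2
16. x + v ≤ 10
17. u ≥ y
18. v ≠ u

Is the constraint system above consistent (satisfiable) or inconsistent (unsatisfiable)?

Satisfiable

The assignment x = 6, y = 1, z = 5, w = 3, v = 2, u = 6 works:
  constraint 8 holds since z + w = 8.
  constraint 10 holds since u - y = 5.
The rest check out directly.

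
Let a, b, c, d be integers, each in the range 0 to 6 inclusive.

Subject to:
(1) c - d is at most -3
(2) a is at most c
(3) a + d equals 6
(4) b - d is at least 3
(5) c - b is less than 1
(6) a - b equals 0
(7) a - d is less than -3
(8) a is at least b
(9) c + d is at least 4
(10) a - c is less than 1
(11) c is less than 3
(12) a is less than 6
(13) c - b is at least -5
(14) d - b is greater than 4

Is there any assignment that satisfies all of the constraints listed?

Unsatisfiable

Constraints 1, 4, and 13 give c − b ≥ -5, b − d ≥ 3, d − c ≥ 3.
Adding all 3 inequalities: the left sides telescope to 0, and the right sides sum to (-5) + 3 + 3 = 1. So 0 ≥ 1, which is false.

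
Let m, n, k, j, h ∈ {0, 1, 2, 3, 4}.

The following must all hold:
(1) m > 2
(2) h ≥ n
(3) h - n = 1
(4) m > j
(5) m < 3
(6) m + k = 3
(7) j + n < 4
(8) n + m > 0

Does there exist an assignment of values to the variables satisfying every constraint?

Unsatisfiable

From constraint 1: m ≥ 3. From constraint 5: m ≤ 2. But 2 < 3, so no value of m works.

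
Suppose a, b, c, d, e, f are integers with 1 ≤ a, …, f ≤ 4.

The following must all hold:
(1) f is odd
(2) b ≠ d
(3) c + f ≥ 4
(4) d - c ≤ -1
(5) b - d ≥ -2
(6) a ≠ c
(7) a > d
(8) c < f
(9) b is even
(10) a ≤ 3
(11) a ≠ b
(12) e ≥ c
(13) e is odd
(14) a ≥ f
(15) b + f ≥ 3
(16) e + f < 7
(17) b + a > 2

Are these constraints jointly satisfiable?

Satisfiable

The assignment a = 3, b = 2, c = 2, d = 1, e = 3, f = 3 works:
  constraint 3 holds since c + f = 5.
  constraint 4 holds since d - c = -1.
The rest check out directly.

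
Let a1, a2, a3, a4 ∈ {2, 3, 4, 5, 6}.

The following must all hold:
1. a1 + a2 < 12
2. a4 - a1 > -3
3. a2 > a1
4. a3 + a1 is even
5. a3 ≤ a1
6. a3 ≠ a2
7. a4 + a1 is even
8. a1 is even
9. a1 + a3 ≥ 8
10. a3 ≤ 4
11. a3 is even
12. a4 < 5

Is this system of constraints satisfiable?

The assignment a1 = 4, a2 = 6, a3 = 4, a4 = 2 works:
  constraint 1 holds since a1 + a2 = 10.
  constraint 2 holds since a4 - a1 = -2.
The rest check out directly.

Satisfiable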